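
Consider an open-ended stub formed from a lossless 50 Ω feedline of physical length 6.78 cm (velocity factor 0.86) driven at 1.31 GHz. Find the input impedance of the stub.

λ = v/f = 0.86·c / 1.31 GHz = 0.197 m
βl = 2π·l/λ = 2π × 0.344 = 124°
tan(βl) = -1.49
For an open-ended stub, Z_in = −jZ_0·cot(βl) = −jZ_0/tan(βl)

Z_in ≈ +j33.6 Ω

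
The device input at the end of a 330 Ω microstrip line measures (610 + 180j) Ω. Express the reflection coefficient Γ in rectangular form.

Γ ≈ 0.323 + j0.13

Γ = (Z_L − Z_0)/(Z_L + Z_0) = (280 + j180)/(940 + j180)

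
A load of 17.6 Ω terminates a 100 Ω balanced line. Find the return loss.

RL ≈ 3.09 dB

Γ = (17.6 − 100)/(17.6 + 100) = -0.701
RL = −20·log₁₀|Γ| = −20·log₁₀(0.701)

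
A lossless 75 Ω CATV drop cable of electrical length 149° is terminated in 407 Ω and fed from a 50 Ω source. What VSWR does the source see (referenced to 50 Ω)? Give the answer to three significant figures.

tan(βl) = -0.601
Z_in = Z_0·(Z_L + jZ_0·tanβl)/(Z_0 + jZ_L·tanβl) = 47.6 + j110 Ω
Γ_s = (Z_in − Z_s)/(Z_in + Z_s) = (-2.38 + j110)/(97.6 + j110), |Γ_s| = 0.749
VSWR = (1 + |Γ_s|)/(1 − |Γ_s|)

VSWR ≈ 6.96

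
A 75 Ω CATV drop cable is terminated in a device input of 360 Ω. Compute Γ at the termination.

Γ = 0.655

Γ = (Z_L − Z_0)/(Z_L + Z_0) = (360 − 75)/(360 + 75) = 285/435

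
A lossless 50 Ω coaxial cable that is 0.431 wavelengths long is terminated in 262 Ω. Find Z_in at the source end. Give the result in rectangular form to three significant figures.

βl = 2π × 0.431 = 155°
tan(βl) = tan(155°) = -0.463
Z_in = Z_0·(Z_L + jZ_0·tanβl)/(Z_0 + jZ_L·tanβl)
     = 50·(262 − j23.1)/(50 − j121)

Z_in ≈ 46.2 + j89 Ω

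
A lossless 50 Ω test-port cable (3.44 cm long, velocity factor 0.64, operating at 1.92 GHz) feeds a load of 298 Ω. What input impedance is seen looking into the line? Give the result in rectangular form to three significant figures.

λ = v/f = 0.64·c / 1.92 GHz = 0.1 m
βl = 2π·l/λ = 2π × 0.344 = 124°
tan(βl) = tan(124°) = -1.49
Z_in = Z_0·(Z_L + jZ_0·tanβl)/(Z_0 + jZ_L·tanβl)
     = 50·(298 − j74.6)/(50 − j444)

Z_in ≈ 12 + j32.2 Ω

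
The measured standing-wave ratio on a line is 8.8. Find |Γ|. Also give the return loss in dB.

|Γ| ≈ 0.796; return loss ≈ 1.98 dB

|Γ| = (S − 1)/(S + 1) = (8.8 − 1)/(8.8 + 1) = 7.8/9.8
RL = −20·log₁₀|Γ| = −20·log₁₀(0.796)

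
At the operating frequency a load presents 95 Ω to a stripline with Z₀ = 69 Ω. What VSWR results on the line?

For a purely resistive load, VSWR = R_L/Z_0 or Z_0/R_L (whichever > 1) = 95/69

VSWR ≈ 1.38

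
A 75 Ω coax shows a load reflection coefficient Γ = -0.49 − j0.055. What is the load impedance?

Z_L ≈ 25.5 − j3.71 Ω

Z_L = Z_0·(1 + Γ)/(1 − Γ) = 75·(0.51 − j0.055)/(1.49 + j0.055)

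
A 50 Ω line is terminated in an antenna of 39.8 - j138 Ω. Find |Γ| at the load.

|Γ| ≈ 0.84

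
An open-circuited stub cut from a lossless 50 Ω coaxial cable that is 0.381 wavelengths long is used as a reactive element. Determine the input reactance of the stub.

X_in ≈ 53.9 Ω (inductive)

βl = 2π × 0.381 = 137°
tan(βl) = -0.927
For an open-circuited stub, Z_in = −jZ_0·cot(βl) = −jZ_0/tan(βl)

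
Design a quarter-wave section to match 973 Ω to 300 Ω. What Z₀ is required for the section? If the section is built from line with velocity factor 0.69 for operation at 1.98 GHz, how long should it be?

Z_qwt ≈ 540 Ω; length ≈ 2.61 cm

Z_qwt = √(Z_0·R_L) = √(300 × 973) = √291900
λ = 0.69·c/f = 0.105 m, so l = λ/4 = 0.0261 m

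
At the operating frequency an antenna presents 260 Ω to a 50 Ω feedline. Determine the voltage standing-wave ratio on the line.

VSWR ≈ 5.2

Γ = (260 − 50)/(260 + 50) = 0.677
VSWR = (1 + 0.677)/(1 − 0.677)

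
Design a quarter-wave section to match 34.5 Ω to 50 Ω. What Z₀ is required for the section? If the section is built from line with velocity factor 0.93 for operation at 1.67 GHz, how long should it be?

Z_qwt ≈ 41.5 Ω; length ≈ 4.18 cm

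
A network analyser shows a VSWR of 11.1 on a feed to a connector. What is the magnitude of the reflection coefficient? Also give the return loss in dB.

|Γ| = (S − 1)/(S + 1) = (11.1 − 1)/(11.1 + 1) = 10.1/12.1
RL = −20·log₁₀|Γ| = −20·log₁₀(0.835)

|Γ| ≈ 0.835; return loss ≈ 1.57 dB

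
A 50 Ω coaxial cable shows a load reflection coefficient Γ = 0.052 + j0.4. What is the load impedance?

Z_L = Z_0·(1 + Γ)/(1 − Γ) = 50·(1.05 + j0.4)/(0.948 − j0.4)

Z_L ≈ 39.5 + j37.8 Ω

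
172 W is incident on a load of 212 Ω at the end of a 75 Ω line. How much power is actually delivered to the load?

P_delivered ≈ 133 W

Γ = (212 − 75)/(212 + 75) = 0.477
|Γ|² = 0.228
P_refl = |Γ|²·P_inc = 39.2 W, P_del = (1 − |Γ|²)·P_inc = 133 W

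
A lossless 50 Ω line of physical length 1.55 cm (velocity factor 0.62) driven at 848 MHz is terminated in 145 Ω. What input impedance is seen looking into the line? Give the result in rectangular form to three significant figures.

Z_in ≈ 61.3 − j60.7 Ω

λ = v/f = 0.62·c / 848 MHz = 0.219 m
βl = 2π·l/λ = 2π × 0.0707 = 25.4°
tan(βl) = tan(25.4°) = 0.476
Z_in = Z_0·(Z_L + jZ_0·tanβl)/(Z_0 + jZ_L·tanβl)
     = 50·(145 + j23.8)/(50 + j69)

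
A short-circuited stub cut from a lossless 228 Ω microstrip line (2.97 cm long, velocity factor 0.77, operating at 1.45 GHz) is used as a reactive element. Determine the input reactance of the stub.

λ = v/f = 0.77·c / 1.45 GHz = 0.159 m
βl = 2π·l/λ = 2π × 0.186 = 67.1°
tan(βl) = 2.37
For a short-circuited stub, Z_in = jZ_0·tan(βl)

X_in ≈ 540 Ω (inductive)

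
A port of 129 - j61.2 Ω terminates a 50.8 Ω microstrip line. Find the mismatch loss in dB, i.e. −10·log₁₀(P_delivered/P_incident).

Γ = (78.2 − j61.2)/(179.8 − j61.2), |Γ| = 0.523
|Γ|² = 0.273, so P_del/P_inc = 1 − |Γ|² = 0.727
ML = −10·log₁₀(1 − |Γ|²)

mismatch loss ≈ 1.39 dB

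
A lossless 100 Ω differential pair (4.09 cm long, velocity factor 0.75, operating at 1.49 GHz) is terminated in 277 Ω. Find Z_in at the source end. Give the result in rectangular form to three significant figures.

Z_in ≈ 36.6 + j11.4 Ω

λ = v/f = 0.75·c / 1.49 GHz = 0.151 m
βl = 2π·l/λ = 2π × 0.271 = 97.5°
tan(βl) = tan(97.5°) = -7.59
Z_in = Z_0·(Z_L + jZ_0·tanβl)/(Z_0 + jZ_L·tanβl)
     = 100·(277 − j759)/(100 − j2100)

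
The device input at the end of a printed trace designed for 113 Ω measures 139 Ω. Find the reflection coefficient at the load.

Γ = 0.103

Γ = (Z_L − Z_0)/(Z_L + Z_0) = (139 − 113)/(139 + 113) = 26/252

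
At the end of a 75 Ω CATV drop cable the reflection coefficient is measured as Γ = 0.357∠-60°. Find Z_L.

Z_L = Z_0·(1 + Γ)/(1 − Γ) = 75·(1.18 − j0.309)/(0.822 + j0.309)

Z_L ≈ 84.9 − j60.2 Ω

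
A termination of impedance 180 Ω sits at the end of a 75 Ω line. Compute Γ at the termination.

Γ = (Z_L − Z_0)/(Z_L + Z_0) = (180 − 75)/(180 + 75) = 105/255

Γ = 0.412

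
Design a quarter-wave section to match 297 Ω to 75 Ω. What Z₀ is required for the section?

Z_qwt = √(Z_0·R_L) = √(75 × 297) = √22280

Z_qwt ≈ 149 Ω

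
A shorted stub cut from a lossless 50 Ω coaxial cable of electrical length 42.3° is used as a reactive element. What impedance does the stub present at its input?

tan(βl) = 0.91
For a shorted stub, Z_in = jZ_0·tan(βl)

Z_in ≈ +j45.5 Ω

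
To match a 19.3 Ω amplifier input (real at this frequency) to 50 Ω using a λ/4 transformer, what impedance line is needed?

Z_qwt = √(Z_0·R_L) = √(50 × 19.3) = √965

Z_qwt ≈ 31.1 Ω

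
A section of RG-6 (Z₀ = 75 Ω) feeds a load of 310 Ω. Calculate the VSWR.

Γ = (310 − 75)/(310 + 75) = 0.61
VSWR = (1 + 0.61)/(1 − 0.61)

VSWR ≈ 4.13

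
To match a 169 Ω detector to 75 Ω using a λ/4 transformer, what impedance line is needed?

Z_qwt ≈ 113 Ω

Z_qwt = √(Z_0·R_L) = √(75 × 169) = √12680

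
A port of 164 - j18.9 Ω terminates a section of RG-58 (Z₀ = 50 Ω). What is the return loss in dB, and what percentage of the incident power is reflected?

Γ = (114 − j18.9)/(214 − j18.9), |Γ| = 0.538
RL = −20·log₁₀(0.538) = 5.39 dB
P_refl/P_inc = |Γ|² = 0.289

RL ≈ 5.39 dB; 28.9% of incident power reflected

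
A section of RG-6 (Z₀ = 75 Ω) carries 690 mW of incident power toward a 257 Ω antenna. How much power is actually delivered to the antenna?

P_delivered ≈ 483 mW

Γ = (257 − 75)/(257 + 75) = 0.548
|Γ|² = 0.301
P_refl = |Γ|²·P_inc = 207 mW, P_del = (1 − |Γ|²)·P_inc = 483 mW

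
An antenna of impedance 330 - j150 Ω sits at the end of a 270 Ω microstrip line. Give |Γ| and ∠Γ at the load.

Γ = (Z_L − Z_0)/(Z_L + Z_0) = (60 − j150)/(600 − j150)
|Γ| = 162/618 = 0.261

Γ ≈ 0.261 ∠ -54.2°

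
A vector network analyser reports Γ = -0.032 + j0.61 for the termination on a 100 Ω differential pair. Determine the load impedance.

Z_L = Z_0·(1 + Γ)/(1 − Γ) = 100·(0.968 + j0.61)/(1.03 − j0.61)

Z_L ≈ 43.6 + j84.9 Ω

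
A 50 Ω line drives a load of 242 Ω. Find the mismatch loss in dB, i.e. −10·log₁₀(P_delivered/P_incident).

Γ = (242 − 50)/(242 + 50) = 0.658
|Γ|² = 0.432, so P_del/P_inc = 1 − |Γ|² = 0.568
ML = −10·log₁₀(1 − |Γ|²)

mismatch loss ≈ 2.46 dB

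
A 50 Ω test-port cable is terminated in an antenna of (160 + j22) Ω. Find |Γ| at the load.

|Γ| ≈ 0.531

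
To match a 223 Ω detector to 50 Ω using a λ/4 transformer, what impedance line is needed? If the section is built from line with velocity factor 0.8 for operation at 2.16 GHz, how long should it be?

Z_qwt = √(Z_0·R_L) = √(50 × 223) = √11150
λ = 0.8·c/f = 0.111 m, so l = λ/4 = 0.0278 m

Z_qwt ≈ 106 Ω; length ≈ 2.78 cm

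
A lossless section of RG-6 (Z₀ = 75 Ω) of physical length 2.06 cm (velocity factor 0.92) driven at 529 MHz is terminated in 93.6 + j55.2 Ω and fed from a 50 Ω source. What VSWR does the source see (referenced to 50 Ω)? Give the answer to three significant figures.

λ = v/f = 0.92·c / 529 MHz = 0.522 m
βl = 2π·l/λ = 2π × 0.0395 = 14.2°
tan(βl) = 0.253
Z_in = Z_0·(Z_L + jZ_0·tanβl)/(Z_0 + jZ_L·tanβl) = 131 + j40.4 Ω
Γ_s = (Z_in − Z_s)/(Z_in + Z_s) = (80.7 + j40.4)/(181 + j40.4), |Γ_s| = 0.487
VSWR = (1 + |Γ_s|)/(1 − |Γ_s|)

VSWR ≈ 2.9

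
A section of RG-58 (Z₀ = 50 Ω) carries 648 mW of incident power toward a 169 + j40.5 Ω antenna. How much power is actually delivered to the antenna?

|Γ| = |(119 + j40.5)/(219 + j40.5)| = 0.564
|Γ|² = 0.319
P_refl = |Γ|²·P_inc = 206 mW, P_del = (1 − |Γ|²)·P_inc = 442 mW

P_delivered ≈ 442 mW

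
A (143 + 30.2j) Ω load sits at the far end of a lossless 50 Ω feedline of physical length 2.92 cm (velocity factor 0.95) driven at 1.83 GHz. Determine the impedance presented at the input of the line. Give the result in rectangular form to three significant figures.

λ = v/f = 0.95·c / 1.83 GHz = 0.156 m
βl = 2π·l/λ = 2π × 0.187 = 67.5°
tan(βl) = tan(67.5°) = 2.41
Z_in = Z_0·(Z_L + jZ_0·tanβl)/(Z_0 + jZ_L·tanβl)
     = 50·(143 + j151)/(-22.9 + j345)

Z_in ≈ 20.4 − j22.1 Ω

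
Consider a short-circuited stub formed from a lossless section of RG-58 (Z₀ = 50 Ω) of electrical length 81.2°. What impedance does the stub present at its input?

tan(βl) = 6.46
For a short-circuited stub, Z_in = jZ_0·tan(βl)

Z_in ≈ +j323 Ω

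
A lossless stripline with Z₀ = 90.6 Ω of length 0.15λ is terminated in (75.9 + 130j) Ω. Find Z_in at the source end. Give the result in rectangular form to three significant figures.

Z_in ≈ 96.4 − j147 Ω

βl = 2π × 0.15 = 54°
tan(βl) = tan(54°) = 1.38
Z_in = Z_0·(Z_L + jZ_0·tanβl)/(Z_0 + jZ_L·tanβl)
     = 90.6·(75.9 + j255)/(-88.3 + j104)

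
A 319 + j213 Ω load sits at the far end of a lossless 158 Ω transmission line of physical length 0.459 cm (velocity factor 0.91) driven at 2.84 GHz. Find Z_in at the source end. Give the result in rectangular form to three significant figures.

Z_in ≈ 479 − j63.8 Ω

λ = v/f = 0.91·c / 2.84 GHz = 0.0961 m
βl = 2π·l/λ = 2π × 0.0477 = 17.2°
tan(βl) = tan(17.2°) = 0.309
Z_in = Z_0·(Z_L + jZ_0·tanβl)/(Z_0 + jZ_L·tanβl)
     = 158·(319 + j262)/(92.1 + j98.7)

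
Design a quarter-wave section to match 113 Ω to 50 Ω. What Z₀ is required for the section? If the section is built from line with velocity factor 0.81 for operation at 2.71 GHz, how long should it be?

Z_qwt ≈ 75.2 Ω; length ≈ 2.24 cm

Z_qwt = √(Z_0·R_L) = √(50 × 113) = √5650
λ = 0.81·c/f = 0.0897 m, so l = λ/4 = 0.0224 m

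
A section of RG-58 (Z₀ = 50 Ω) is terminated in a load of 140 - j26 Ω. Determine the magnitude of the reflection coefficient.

|Γ| ≈ 0.489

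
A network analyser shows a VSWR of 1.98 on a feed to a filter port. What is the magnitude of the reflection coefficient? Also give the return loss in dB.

|Γ| ≈ 0.329; return loss ≈ 9.66 dB

|Γ| = (S − 1)/(S + 1) = (1.98 − 1)/(1.98 + 1) = 0.98/2.98
RL = −20·log₁₀|Γ| = −20·log₁₀(0.329)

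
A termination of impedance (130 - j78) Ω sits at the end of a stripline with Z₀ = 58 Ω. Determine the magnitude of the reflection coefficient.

|Γ| ≈ 0.522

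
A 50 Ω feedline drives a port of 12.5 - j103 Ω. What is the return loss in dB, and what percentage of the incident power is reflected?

Γ = (-37.5 − j103)/(62.5 − j103), |Γ| = 0.91
RL = −20·log₁₀(0.91) = 0.821 dB
P_refl/P_inc = |Γ|² = 0.828

RL ≈ 0.821 dB; 82.8% of incident power reflected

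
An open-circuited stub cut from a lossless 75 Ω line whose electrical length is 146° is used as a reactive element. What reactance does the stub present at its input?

X_in ≈ 111 Ω (inductive)

tan(βl) = -0.675
For an open-circuited stub, Z_in = −jZ_0·cot(βl) = −jZ_0/tan(βl)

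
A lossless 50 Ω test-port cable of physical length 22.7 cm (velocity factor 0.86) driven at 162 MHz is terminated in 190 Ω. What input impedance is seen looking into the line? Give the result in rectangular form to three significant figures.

λ = v/f = 0.86·c / 162 MHz = 1.59 m
βl = 2π·l/λ = 2π × 0.143 = 51.3°
tan(βl) = tan(51.3°) = 1.25
Z_in = Z_0·(Z_L + jZ_0·tanβl)/(Z_0 + jZ_L·tanβl)
     = 50·(190 + j62.4)/(50 + j237)

Z_in ≈ 20.7 − j35.7 Ω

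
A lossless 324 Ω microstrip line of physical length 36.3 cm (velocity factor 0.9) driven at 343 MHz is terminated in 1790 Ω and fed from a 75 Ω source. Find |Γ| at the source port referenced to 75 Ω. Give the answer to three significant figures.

λ = v/f = 0.9·c / 343 MHz = 0.787 m
βl = 2π·l/λ = 2π × 0.461 = 166°
tan(βl) = -0.249
Z_in = Z_0·(Z_L + jZ_0·tanβl)/(Z_0 + jZ_L·tanβl) = 657 + j823 Ω
Γ_s = (Z_in − Z_s)/(Z_in + Z_s) = (582 + j823)/(732 + j823), |Γ_s| = 0.915

|Γ| ≈ 0.915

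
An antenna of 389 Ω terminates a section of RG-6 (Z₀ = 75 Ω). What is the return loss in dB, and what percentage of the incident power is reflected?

Γ = (389 − 75)/(389 + 75) = 0.677
RL = −20·log₁₀(0.677) = 3.39 dB
P_refl/P_inc = |Γ|² = 0.458

RL ≈ 3.39 dB; 45.8% of incident power reflected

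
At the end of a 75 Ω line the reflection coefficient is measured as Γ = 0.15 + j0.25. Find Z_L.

Z_L = Z_0·(1 + Γ)/(1 − Γ) = 75·(1.15 + j0.25)/(0.85 − j0.25)

Z_L ≈ 87.4 + j47.8 Ω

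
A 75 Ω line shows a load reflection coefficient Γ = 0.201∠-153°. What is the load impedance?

Z_L ≈ 51.5 − j9.79 Ω

Z_L = Z_0·(1 + Γ)/(1 − Γ) = 75·(0.821 − j0.0913)/(1.18 + j0.0913)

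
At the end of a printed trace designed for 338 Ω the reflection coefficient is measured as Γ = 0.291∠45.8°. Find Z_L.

Z_L = Z_0·(1 + Γ)/(1 − Γ) = 338·(1.2 + j0.209)/(0.797 − j0.209)

Z_L ≈ 456 + j208 Ω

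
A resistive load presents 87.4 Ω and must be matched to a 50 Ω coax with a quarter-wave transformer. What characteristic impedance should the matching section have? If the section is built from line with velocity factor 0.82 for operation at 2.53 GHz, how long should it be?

Z_qwt ≈ 66.1 Ω; length ≈ 2.43 cm

Z_qwt = √(Z_0·R_L) = √(50 × 87.4) = √4370
λ = 0.82·c/f = 0.0972 m, so l = λ/4 = 0.0243 m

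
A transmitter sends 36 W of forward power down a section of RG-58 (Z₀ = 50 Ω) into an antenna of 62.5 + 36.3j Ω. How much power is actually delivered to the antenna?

P_delivered ≈ 32.2 W

|Γ| = |(12.5 + j36.3)/(112.5 + j36.3)| = 0.325
|Γ|² = 0.105
P_refl = |Γ|²·P_inc = 3.8 W, P_del = (1 − |Γ|²)·P_inc = 32.2 W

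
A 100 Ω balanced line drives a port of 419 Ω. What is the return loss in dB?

Γ = (419 − 100)/(419 + 100) = 0.615
RL = −20·log₁₀|Γ| = −20·log₁₀(0.615)

RL ≈ 4.23 dB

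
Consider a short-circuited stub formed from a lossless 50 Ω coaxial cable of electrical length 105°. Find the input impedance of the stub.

tan(βl) = -3.73
For a short-circuited stub, Z_in = jZ_0·tan(βl)

Z_in ≈ −j187 Ω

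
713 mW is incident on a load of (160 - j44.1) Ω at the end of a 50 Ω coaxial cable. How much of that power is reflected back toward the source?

P_reflected ≈ 217 mW

|Γ| = |(110 − j44.1)/(210 − j44.1)| = 0.552
|Γ|² = 0.305
P_refl = |Γ|²·P_inc = 217 mW, P_del = (1 − |Γ|²)·P_inc = 496 mW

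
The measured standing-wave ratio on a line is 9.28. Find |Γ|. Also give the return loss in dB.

|Γ| ≈ 0.805; return loss ≈ 1.88 dB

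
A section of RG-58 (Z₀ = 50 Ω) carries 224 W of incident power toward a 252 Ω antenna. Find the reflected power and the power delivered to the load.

P_reflected ≈ 100 W; P_delivered ≈ 124 W

Γ = (252 − 50)/(252 + 50) = 0.669
|Γ|² = 0.447
P_refl = |Γ|²·P_inc = 100 W, P_del = (1 − |Γ|²)·P_inc = 124 W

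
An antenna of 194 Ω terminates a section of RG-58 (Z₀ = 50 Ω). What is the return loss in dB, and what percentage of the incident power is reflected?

RL ≈ 4.58 dB; 34.8% of incident power reflected

Γ = (194 − 50)/(194 + 50) = 0.59
RL = −20·log₁₀(0.59) = 4.58 dB
P_refl/P_inc = |Γ|² = 0.348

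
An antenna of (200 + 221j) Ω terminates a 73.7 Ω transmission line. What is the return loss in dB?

RL ≈ 2.81 dB

Γ = (126.3 + j221)/(273.7 + j221), |Γ| = 0.724
RL = −20·log₁₀|Γ| = −20·log₁₀(0.724)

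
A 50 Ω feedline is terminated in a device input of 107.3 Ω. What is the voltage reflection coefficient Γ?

Γ = (Z_L − Z_0)/(Z_L + Z_0) = (107.3 − 50)/(107.3 + 50) = 57.3/157.3

Γ = 0.364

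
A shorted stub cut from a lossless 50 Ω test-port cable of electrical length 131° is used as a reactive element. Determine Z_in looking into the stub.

tan(βl) = -1.15
For a shorted stub, Z_in = jZ_0·tan(βl)

Z_in ≈ −j57.5 Ω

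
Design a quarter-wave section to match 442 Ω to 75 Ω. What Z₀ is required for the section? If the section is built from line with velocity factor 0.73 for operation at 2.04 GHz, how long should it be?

Z_qwt ≈ 182 Ω; length ≈ 2.68 cm

Z_qwt = √(Z_0·R_L) = √(75 × 442) = √33150
λ = 0.73·c/f = 0.107 m, so l = λ/4 = 0.0268 m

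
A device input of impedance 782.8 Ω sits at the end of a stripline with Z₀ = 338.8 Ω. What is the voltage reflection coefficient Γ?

Γ = 0.396

Γ = (Z_L − Z_0)/(Z_L + Z_0) = (782.8 − 338.8)/(782.8 + 338.8) = 444/1122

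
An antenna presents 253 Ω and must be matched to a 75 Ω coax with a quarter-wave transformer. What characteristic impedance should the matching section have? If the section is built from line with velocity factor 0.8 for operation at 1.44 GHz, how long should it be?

Z_qwt = √(Z_0·R_L) = √(75 × 253) = √18980
λ = 0.8·c/f = 0.167 m, so l = λ/4 = 0.0417 m

Z_qwt ≈ 138 Ω; length ≈ 4.17 cm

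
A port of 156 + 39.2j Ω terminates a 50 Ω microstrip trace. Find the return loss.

RL ≈ 5.37 dB

Γ = (106 + j39.2)/(206 + j39.2), |Γ| = 0.539
RL = −20·log₁₀|Γ| = −20·log₁₀(0.539)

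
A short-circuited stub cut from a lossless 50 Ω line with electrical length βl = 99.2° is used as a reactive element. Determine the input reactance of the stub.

tan(βl) = -6.17
For a short-circuited stub, Z_in = jZ_0·tan(βl)

X_in ≈ -309 Ω (capacitive)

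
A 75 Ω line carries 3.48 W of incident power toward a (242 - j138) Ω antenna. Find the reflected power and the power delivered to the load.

P_reflected ≈ 1.37 W; P_delivered ≈ 2.11 W

|Γ| = |(167 − j138)/(317 − j138)| = 0.627
|Γ|² = 0.393
P_refl = |Γ|²·P_inc = 1.37 W, P_del = (1 − |Γ|²)·P_inc = 2.11 W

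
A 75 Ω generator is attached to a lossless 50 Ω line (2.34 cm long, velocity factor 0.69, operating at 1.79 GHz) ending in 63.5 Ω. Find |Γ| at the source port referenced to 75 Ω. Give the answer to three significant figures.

λ = v/f = 0.69·c / 1.79 GHz = 0.116 m
βl = 2π·l/λ = 2π × 0.202 = 72.8°
tan(βl) = 3.24
Z_in = Z_0·(Z_L + jZ_0·tanβl)/(Z_0 + jZ_L·tanβl) = 40.7 − j5.54 Ω
Γ_s = (Z_in − Z_s)/(Z_in + Z_s) = (-34.3 − j5.54)/(116 − j5.54), |Γ_s| = 0.3

|Γ| ≈ 0.3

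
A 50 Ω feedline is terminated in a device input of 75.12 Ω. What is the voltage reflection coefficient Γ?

Γ = 0.201

Γ = (Z_L − Z_0)/(Z_L + Z_0) = (75.12 − 50)/(75.12 + 50) = 25.12/125.1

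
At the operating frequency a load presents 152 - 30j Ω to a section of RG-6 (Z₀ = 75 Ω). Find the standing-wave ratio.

VSWR ≈ 2.13

Γ = (Z_L − Z_0)/(Z_L + Z_0) = (77 − j30)/(227 − j30)
|Γ| = 82.6/229 = 0.361
VSWR = (1 + |Γ|)/(1 − |Γ|) = 1.36/0.639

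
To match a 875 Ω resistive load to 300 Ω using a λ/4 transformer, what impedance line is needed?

Z_qwt = √(Z_0·R_L) = √(300 × 875) = √262500

Z_qwt ≈ 512 Ω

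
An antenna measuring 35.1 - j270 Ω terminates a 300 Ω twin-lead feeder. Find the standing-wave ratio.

VSWR ≈ 15.5

Γ = (Z_L − Z_0)/(Z_L + Z_0) = (-264.9 − j270)/(335.1 − j270)
|Γ| = 378/430 = 0.879
VSWR = (1 + |Γ|)/(1 − |Γ|) = 1.88/0.121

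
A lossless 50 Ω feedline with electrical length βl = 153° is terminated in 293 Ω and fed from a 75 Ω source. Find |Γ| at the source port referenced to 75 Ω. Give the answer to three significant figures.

|Γ| ≈ 0.663

tan(βl) = -0.51
Z_in = Z_0·(Z_L + jZ_0·tanβl)/(Z_0 + jZ_L·tanβl) = 37.2 + j85.7 Ω
Γ_s = (Z_in − Z_s)/(Z_in + Z_s) = (-37.8 + j85.7)/(112 + j85.7), |Γ_s| = 0.663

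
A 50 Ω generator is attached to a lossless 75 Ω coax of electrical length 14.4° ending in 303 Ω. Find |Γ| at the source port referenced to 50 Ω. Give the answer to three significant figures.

tan(βl) = 0.257
Z_in = Z_0·(Z_L + jZ_0·tanβl)/(Z_0 + jZ_L·tanβl) = 156 − j142 Ω
Γ_s = (Z_in − Z_s)/(Z_in + Z_s) = (106 − j142)/(206 − j142), |Γ_s| = 0.708

|Γ| ≈ 0.708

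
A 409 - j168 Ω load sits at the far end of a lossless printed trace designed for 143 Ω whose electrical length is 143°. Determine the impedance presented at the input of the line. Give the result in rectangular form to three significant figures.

tan(βl) = tan(143°) = -0.754
Z_in = Z_0·(Z_L + jZ_0·tanβl)/(Z_0 + jZ_L·tanβl)
     = 143·(409 − j276)/(16.4 − j308)

Z_in ≈ 138 + j182 Ω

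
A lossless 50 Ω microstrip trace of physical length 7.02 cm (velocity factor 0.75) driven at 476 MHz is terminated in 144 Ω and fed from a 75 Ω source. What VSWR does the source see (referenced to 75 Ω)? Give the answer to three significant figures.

VSWR ≈ 3.52

λ = v/f = 0.75·c / 476 MHz = 0.473 m
βl = 2π·l/λ = 2π × 0.149 = 53.5°
tan(βl) = 1.35
Z_in = Z_0·(Z_L + jZ_0·tanβl)/(Z_0 + jZ_L·tanβl) = 25.2 − j30.6 Ω
Γ_s = (Z_in − Z_s)/(Z_in + Z_s) = (-49.8 − j30.6)/(100 − j30.6), |Γ_s| = 0.557
VSWR = (1 + |Γ_s|)/(1 − |Γ_s|)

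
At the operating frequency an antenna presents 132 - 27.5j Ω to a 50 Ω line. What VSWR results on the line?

VSWR ≈ 2.77

Γ = (Z_L − Z_0)/(Z_L + Z_0) = (82 − j27.5)/(182 − j27.5)
|Γ| = 86.5/184 = 0.47
VSWR = (1 + |Γ|)/(1 − |Γ|) = 1.47/0.53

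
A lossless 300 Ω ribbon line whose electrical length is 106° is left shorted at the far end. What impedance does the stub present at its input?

Z_in ≈ −j1050 Ω

tan(βl) = -3.49
For a shorted stub, Z_in = jZ_0·tan(βl)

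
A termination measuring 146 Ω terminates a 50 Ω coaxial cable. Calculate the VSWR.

VSWR ≈ 2.92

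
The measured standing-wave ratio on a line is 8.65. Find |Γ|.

|Γ| ≈ 0.793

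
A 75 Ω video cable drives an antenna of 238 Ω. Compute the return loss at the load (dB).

RL ≈ 5.67 dB

Γ = (238 − 75)/(238 + 75) = 0.521
RL = −20·log₁₀|Γ| = −20·log₁₀(0.521)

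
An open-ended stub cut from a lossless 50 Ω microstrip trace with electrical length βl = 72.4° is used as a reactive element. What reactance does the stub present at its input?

X_in ≈ -15.9 Ω (capacitive)

tan(βl) = 3.15
For an open-ended stub, Z_in = −jZ_0·cot(βl) = −jZ_0/tan(βl)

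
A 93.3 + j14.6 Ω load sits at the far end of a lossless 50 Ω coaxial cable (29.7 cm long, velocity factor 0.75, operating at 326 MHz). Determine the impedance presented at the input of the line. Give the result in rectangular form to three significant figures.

λ = v/f = 0.75·c / 326 MHz = 0.69 m
βl = 2π·l/λ = 2π × 0.43 = 155°
tan(βl) = tan(155°) = -0.468
Z_in = Z_0·(Z_L + jZ_0·tanβl)/(Z_0 + jZ_L·tanβl)
     = 50·(93.3 − j8.81)/(56.8 − j43.7)

Z_in ≈ 55.3 + j34.8 Ω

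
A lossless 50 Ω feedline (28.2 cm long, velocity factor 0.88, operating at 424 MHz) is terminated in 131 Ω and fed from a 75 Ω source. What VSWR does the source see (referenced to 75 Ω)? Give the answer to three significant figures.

VSWR ≈ 1.97

λ = v/f = 0.88·c / 424 MHz = 0.623 m
βl = 2π·l/λ = 2π × 0.453 = 163°
tan(βl) = -0.305
Z_in = Z_0·(Z_L + jZ_0·tanβl)/(Z_0 + jZ_L·tanβl) = 87.4 + j54.6 Ω
Γ_s = (Z_in − Z_s)/(Z_in + Z_s) = (12.4 + j54.6)/(162 + j54.6), |Γ_s| = 0.327
VSWR = (1 + |Γ_s|)/(1 − |Γ_s|)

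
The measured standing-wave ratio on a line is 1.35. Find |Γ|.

|Γ| ≈ 0.149

|Γ| = (S − 1)/(S + 1) = (1.35 − 1)/(1.35 + 1) = 0.35/2.35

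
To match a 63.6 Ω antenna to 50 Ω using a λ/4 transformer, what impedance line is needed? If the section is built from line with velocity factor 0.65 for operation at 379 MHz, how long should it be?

Z_qwt = √(Z_0·R_L) = √(50 × 63.6) = √3180
λ = 0.65·c/f = 0.515 m, so l = λ/4 = 0.129 m

Z_qwt ≈ 56.4 Ω; length ≈ 12.9 cm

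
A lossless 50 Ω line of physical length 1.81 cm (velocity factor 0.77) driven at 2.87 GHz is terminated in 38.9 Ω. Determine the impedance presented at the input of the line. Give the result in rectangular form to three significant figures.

λ = v/f = 0.77·c / 2.87 GHz = 0.0805 m
βl = 2π·l/λ = 2π × 0.225 = 81°
tan(βl) = tan(81°) = 6.28
Z_in = Z_0·(Z_L + jZ_0·tanβl)/(Z_0 + jZ_L·tanβl)
     = 50·(38.9 + j314)/(50 + j244)

Z_in ≈ 63.2 + j4.98 Ω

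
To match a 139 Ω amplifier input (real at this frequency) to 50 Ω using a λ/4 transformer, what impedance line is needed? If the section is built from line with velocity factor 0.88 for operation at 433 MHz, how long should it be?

Z_qwt = √(Z_0·R_L) = √(50 × 139) = √6950
λ = 0.88·c/f = 0.61 m, so l = λ/4 = 0.152 m

Z_qwt ≈ 83.4 Ω; length ≈ 15.2 cm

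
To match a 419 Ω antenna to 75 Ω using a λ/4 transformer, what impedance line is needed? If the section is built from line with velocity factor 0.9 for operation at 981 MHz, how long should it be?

Z_qwt ≈ 177 Ω; length ≈ 6.88 cm

Z_qwt = √(Z_0·R_L) = √(75 × 419) = √31420
λ = 0.9·c/f = 0.275 m, so l = λ/4 = 0.0688 m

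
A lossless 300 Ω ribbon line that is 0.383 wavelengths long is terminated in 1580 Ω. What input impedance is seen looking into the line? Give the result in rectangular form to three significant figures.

βl = 2π × 0.383 = 138°
tan(βl) = tan(138°) = -0.904
Z_in = Z_0·(Z_L + jZ_0·tanβl)/(Z_0 + jZ_L·tanβl)
     = 300·(1580 − j271)/(300 − j1430)

Z_in ≈ 121 + j306 Ω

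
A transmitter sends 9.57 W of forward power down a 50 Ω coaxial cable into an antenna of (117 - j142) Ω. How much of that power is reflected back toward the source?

|Γ| = |(67 − j142)/(167 − j142)| = 0.716
|Γ|² = 0.513
P_refl = |Γ|²·P_inc = 4.91 W, P_del = (1 − |Γ|²)·P_inc = 4.66 W

P_reflected ≈ 4.91 W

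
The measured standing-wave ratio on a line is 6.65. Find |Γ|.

|Γ| ≈ 0.739

|Γ| = (S − 1)/(S + 1) = (6.65 − 1)/(6.65 + 1) = 5.65/7.65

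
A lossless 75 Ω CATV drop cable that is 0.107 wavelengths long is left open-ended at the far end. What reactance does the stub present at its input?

βl = 2π × 0.107 = 38.5°
tan(βl) = 0.796
For an open-ended stub, Z_in = −jZ_0·cot(βl) = −jZ_0/tan(βl)

X_in ≈ -94.2 Ω (capacitive)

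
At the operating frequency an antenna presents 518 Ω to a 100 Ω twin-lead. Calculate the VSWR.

Γ = (518 − 100)/(518 + 100) = 0.676
VSWR = (1 + 0.676)/(1 − 0.676)

VSWR ≈ 5.18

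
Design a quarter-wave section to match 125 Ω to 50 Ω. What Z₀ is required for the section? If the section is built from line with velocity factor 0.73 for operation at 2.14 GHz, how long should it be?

Z_qwt ≈ 79.1 Ω; length ≈ 2.56 cm

Z_qwt = √(Z_0·R_L) = √(50 × 125) = √6250
λ = 0.73·c/f = 0.102 m, so l = λ/4 = 0.0256 m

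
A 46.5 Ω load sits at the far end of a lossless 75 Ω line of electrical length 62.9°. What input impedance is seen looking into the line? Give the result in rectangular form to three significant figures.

Z_in ≈ 90.8 + j36.6 Ω

tan(βl) = tan(62.9°) = 1.95
Z_in = Z_0·(Z_L + jZ_0·tanβl)/(Z_0 + jZ_L·tanβl)
     = 75·(46.5 + j147)/(75 + j90.9)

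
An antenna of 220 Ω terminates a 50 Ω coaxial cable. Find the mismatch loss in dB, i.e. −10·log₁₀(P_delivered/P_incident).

Γ = (220 − 50)/(220 + 50) = 0.63
|Γ|² = 0.396, so P_del/P_inc = 1 − |Γ|² = 0.604
ML = −10·log₁₀(1 − |Γ|²)

mismatch loss ≈ 2.19 dB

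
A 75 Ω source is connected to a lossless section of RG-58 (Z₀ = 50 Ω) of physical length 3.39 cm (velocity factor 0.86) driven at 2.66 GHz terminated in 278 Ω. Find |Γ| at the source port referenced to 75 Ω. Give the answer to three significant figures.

λ = v/f = 0.86·c / 2.66 GHz = 0.097 m
βl = 2π·l/λ = 2π × 0.35 = 126°
tan(βl) = -1.39
Z_in = Z_0·(Z_L + jZ_0·tanβl)/(Z_0 + jZ_L·tanβl) = 13.5 + j34.3 Ω
Γ_s = (Z_in − Z_s)/(Z_in + Z_s) = (-61.5 + j34.3)/(88.5 + j34.3), |Γ_s| = 0.743

|Γ| ≈ 0.743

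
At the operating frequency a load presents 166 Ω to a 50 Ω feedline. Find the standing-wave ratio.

VSWR ≈ 3.32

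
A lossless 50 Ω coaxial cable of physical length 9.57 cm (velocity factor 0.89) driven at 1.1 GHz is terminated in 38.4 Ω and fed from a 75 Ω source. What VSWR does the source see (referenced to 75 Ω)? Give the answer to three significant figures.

λ = v/f = 0.89·c / 1.1 GHz = 0.243 m
βl = 2π·l/λ = 2π × 0.394 = 142°
tan(βl) = -0.783
Z_in = Z_0·(Z_L + jZ_0·tanβl)/(Z_0 + jZ_L·tanβl) = 45.5 − j11.8 Ω
Γ_s = (Z_in − Z_s)/(Z_in + Z_s) = (-29.5 − j11.8)/(120 − j11.8), |Γ_s| = 0.262
VSWR = (1 + |Γ_s|)/(1 − |Γ_s|)

VSWR ≈ 1.71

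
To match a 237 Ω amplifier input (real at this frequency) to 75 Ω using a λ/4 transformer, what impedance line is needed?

Z_qwt ≈ 133 Ω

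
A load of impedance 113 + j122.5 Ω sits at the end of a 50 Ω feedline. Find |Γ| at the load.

|Γ| ≈ 0.676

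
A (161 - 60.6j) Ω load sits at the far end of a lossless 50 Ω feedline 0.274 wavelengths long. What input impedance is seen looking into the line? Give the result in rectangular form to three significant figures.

βl = 2π × 0.274 = 98.6°
tan(βl) = tan(98.6°) = -6.58
Z_in = Z_0·(Z_L + jZ_0·tanβl)/(Z_0 + jZ_L·tanβl)
     = 50·(161 − j390)/(-349 − j1060)

Z_in ≈ 14.3 + j12.3 Ω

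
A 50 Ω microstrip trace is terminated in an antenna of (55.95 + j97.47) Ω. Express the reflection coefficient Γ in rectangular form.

Γ ≈ 0.489 + j0.47

Γ = (Z_L − Z_0)/(Z_L + Z_0) = (5.95 + j97.47)/(106 + j97.47)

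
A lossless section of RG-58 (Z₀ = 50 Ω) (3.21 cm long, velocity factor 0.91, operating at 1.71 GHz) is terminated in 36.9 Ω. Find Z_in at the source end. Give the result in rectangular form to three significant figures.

Z_in ≈ 62.9 + j11.2 Ω

λ = v/f = 0.91·c / 1.71 GHz = 0.16 m
βl = 2π·l/λ = 2π × 0.201 = 72.4°
tan(βl) = tan(72.4°) = 3.15
Z_in = Z_0·(Z_L + jZ_0·tanβl)/(Z_0 + jZ_L·tanβl)
     = 50·(36.9 + j157)/(50 + j116)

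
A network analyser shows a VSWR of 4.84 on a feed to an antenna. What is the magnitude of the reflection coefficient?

|Γ| ≈ 0.658

|Γ| = (S − 1)/(S + 1) = (4.84 − 1)/(4.84 + 1) = 3.84/5.84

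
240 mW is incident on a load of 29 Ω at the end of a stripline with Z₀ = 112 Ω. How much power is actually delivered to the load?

Γ = (29 − 112)/(29 + 112) = -0.589
|Γ|² = 0.347
P_refl = |Γ|²·P_inc = 83.2 mW, P_del = (1 − |Γ|²)·P_inc = 157 mW

P_delivered ≈ 157 mW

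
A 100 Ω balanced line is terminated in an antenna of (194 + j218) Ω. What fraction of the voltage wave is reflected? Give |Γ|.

|Γ| ≈ 0.649

Γ = (Z_L − Z_0)/(Z_L + Z_0) = (94 + j218)/(294 + j218)
|Γ| = 237/366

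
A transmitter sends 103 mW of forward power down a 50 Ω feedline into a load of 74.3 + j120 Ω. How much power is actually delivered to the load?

|Γ| = |(24.3 + j120)/(124.3 + j120)| = 0.709
|Γ|² = 0.502
P_refl = |Γ|²·P_inc = 51.7 mW, P_del = (1 − |Γ|²)·P_inc = 51.3 mW

P_delivered ≈ 51.3 mW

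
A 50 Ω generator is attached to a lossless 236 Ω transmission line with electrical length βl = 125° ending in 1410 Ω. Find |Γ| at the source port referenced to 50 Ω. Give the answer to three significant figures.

|Γ| ≈ 0.827

tan(βl) = -1.43
Z_in = Z_0·(Z_L + jZ_0·tanβl)/(Z_0 + jZ_L·tanβl) = 58.1 + j158 Ω
Γ_s = (Z_in − Z_s)/(Z_in + Z_s) = (8.07 + j158)/(108 + j158), |Γ_s| = 0.827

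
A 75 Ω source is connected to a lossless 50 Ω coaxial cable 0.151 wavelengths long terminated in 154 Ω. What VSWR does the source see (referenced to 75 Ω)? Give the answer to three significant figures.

βl = 2π × 0.151 = 54.4°
tan(βl) = 1.39
Z_in = Z_0·(Z_L + jZ_0·tanβl)/(Z_0 + jZ_L·tanβl) = 23.3 − j30.4 Ω
Γ_s = (Z_in − Z_s)/(Z_in + Z_s) = (-51.7 − j30.4)/(98.3 − j30.4), |Γ_s| = 0.583
VSWR = (1 + |Γ_s|)/(1 − |Γ_s|)

VSWR ≈ 3.79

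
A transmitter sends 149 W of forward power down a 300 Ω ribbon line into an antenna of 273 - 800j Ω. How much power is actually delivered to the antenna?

P_delivered ≈ 50.4 W

|Γ| = |(-27 − j800)/(573 − j800)| = 0.813
|Γ|² = 0.662
P_refl = |Γ|²·P_inc = 98.6 W, P_del = (1 − |Γ|²)·P_inc = 50.4 W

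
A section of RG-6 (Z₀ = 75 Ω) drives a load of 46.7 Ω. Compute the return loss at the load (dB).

Γ = (46.7 − 75)/(46.7 + 75) = -0.233
RL = −20·log₁₀|Γ| = −20·log₁₀(0.233)

RL ≈ 12.7 dB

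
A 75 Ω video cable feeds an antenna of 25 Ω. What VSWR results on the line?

VSWR ≈ 3

For a purely resistive load, VSWR = R_L/Z_0 or Z_0/R_L (whichever > 1) = 75/25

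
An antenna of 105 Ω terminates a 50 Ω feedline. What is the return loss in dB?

RL ≈ 9 dB

Γ = (105 − 50)/(105 + 50) = 0.355
RL = −20·log₁₀|Γ| = −20·log₁₀(0.355)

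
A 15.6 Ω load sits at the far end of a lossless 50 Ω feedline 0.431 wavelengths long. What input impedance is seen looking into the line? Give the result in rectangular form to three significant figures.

βl = 2π × 0.431 = 155°
tan(βl) = tan(155°) = -0.463
Z_in = Z_0·(Z_L + jZ_0·tanβl)/(Z_0 + jZ_L·tanβl)
     = 50·(15.6 − j23.1)/(50 − j7.22)

Z_in ≈ 18.6 − j20.5 Ω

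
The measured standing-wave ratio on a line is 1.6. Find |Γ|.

|Γ| = (S − 1)/(S + 1) = (1.6 − 1)/(1.6 + 1) = 0.6/2.6

|Γ| ≈ 0.231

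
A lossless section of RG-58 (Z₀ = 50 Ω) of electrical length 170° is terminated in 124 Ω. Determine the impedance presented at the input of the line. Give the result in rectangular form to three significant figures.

tan(βl) = tan(170°) = -0.176
Z_in = Z_0·(Z_L + jZ_0·tanβl)/(Z_0 + jZ_L·tanβl)
     = 50·(124 − j8.82)/(50 − j21.9)

Z_in ≈ 107 + j38.1 Ω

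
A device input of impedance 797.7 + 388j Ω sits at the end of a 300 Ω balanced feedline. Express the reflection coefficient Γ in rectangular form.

Γ ≈ 0.514 + j0.172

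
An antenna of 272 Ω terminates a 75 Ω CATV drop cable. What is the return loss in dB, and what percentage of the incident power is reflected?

Γ = (272 − 75)/(272 + 75) = 0.568
RL = −20·log₁₀(0.568) = 4.92 dB
P_refl/P_inc = |Γ|² = 0.322

RL ≈ 4.92 dB; 32.2% of incident power reflected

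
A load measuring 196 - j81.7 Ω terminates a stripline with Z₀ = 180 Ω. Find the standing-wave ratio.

Γ = (Z_L − Z_0)/(Z_L + Z_0) = (16 − j81.7)/(376 − j81.7)
|Γ| = 83.3/385 = 0.216
VSWR = (1 + |Γ|)/(1 − |Γ|) = 1.22/0.784

VSWR ≈ 1.55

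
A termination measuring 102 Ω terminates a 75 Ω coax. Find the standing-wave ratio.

Γ = (102 − 75)/(102 + 75) = 0.153
VSWR = (1 + 0.153)/(1 − 0.153)

VSWR ≈ 1.36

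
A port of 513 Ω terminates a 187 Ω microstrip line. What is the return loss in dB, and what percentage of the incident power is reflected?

RL ≈ 6.64 dB; 21.7% of incident power reflected

Γ = (513 − 187)/(513 + 187) = 0.466
RL = −20·log₁₀(0.466) = 6.64 dB
P_refl/P_inc = |Γ|² = 0.217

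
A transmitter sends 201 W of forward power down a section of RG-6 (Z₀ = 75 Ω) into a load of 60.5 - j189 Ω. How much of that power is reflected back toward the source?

P_reflected ≈ 134 W

|Γ| = |(-14.5 − j189)/(135.5 − j189)| = 0.815
|Γ|² = 0.664
P_refl = |Γ|²·P_inc = 134 W, P_del = (1 − |Γ|²)·P_inc = 67.5 W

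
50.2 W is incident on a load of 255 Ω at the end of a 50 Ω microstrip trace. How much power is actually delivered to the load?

P_delivered ≈ 27.5 W

Γ = (255 − 50)/(255 + 50) = 0.672
|Γ|² = 0.452
P_refl = |Γ|²·P_inc = 22.7 W, P_del = (1 − |Γ|²)·P_inc = 27.5 W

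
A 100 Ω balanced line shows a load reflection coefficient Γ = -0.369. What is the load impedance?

Z_L = Z_0·(1 + Γ)/(1 − Γ) = 100·(0.631)/(1.37)

Z_L ≈ 46.1 Ω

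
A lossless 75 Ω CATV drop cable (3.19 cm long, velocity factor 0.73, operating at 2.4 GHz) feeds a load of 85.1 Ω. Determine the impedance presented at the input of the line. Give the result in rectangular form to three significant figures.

λ = v/f = 0.73·c / 2.4 GHz = 0.0912 m
βl = 2π·l/λ = 2π × 0.35 = 126°
tan(βl) = tan(126°) = -1.38
Z_in = Z_0·(Z_L + jZ_0·tanβl)/(Z_0 + jZ_L·tanβl)
     = 75·(85.1 − j104)/(75 − j118)

Z_in ≈ 71.6 + j8.61 Ω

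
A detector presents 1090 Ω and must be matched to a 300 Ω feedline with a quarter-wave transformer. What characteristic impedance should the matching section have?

Z_qwt ≈ 572 Ω

Z_qwt = √(Z_0·R_L) = √(300 × 1090) = √327000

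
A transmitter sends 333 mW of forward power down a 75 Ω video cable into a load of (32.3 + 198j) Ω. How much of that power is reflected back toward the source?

P_reflected ≈ 269 mW

|Γ| = |(-42.7 + j198)/(107.3 + j198)| = 0.899
|Γ|² = 0.809
P_refl = |Γ|²·P_inc = 269 mW, P_del = (1 − |Γ|²)·P_inc = 63.6 mW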